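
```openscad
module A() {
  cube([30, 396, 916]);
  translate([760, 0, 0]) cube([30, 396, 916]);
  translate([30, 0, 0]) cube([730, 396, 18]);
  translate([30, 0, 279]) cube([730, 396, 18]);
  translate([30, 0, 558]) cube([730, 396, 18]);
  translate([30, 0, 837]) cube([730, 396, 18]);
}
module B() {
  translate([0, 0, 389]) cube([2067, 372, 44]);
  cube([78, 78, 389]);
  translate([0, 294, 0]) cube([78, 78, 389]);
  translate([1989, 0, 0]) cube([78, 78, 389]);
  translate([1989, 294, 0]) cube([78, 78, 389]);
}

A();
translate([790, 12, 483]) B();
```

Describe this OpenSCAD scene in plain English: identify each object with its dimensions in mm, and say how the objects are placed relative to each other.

A is a bookshelf 790 mm wide overall, 396 mm deep and 916 mm tall. The two sides are 30 mm thick vertical panels. 4 horizontal shelves of 18 mm thickness span between the inner faces of the sides; the lowest shelf sits on the floor and shelves are stacked with a clear vertical gap of 261 mm between each pair.

B is a long wooden bench with a 2067 mm (x) × 372 mm (y) seat, 44 mm thick, its top surface 433 mm above the floor. Four 78 mm square legs at the seat corners, flush with the edges, run from z = 0 to the seat underside.

The bench is beside the bookshelf with their tops flush at z = 916.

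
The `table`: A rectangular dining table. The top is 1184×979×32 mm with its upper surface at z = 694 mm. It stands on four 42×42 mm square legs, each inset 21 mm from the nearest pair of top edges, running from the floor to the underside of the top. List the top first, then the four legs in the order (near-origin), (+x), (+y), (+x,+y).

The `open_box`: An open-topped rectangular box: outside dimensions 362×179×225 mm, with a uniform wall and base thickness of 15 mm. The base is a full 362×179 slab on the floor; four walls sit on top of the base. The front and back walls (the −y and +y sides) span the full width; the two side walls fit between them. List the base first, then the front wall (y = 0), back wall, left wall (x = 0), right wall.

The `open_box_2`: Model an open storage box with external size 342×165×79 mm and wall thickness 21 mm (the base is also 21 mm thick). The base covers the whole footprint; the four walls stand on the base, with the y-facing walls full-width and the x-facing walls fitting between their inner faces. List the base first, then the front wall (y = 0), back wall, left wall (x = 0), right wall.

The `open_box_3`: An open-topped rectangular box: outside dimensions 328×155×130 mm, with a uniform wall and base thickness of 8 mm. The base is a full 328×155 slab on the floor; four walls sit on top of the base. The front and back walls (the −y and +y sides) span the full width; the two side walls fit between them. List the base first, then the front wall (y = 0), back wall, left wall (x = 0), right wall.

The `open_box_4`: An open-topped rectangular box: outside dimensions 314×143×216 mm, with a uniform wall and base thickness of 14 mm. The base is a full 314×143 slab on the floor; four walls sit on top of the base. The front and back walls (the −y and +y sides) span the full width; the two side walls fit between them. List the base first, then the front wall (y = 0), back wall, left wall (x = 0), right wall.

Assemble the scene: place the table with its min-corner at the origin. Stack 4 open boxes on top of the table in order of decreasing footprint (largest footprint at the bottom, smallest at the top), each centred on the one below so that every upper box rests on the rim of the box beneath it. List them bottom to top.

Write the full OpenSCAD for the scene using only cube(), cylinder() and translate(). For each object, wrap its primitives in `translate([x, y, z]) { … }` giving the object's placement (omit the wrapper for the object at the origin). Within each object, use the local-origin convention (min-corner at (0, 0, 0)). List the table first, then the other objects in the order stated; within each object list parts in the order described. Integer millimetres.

translate([0, 0, 662]) cube([1184, 979, 32]);
translate([21, 21, 0]) cube([42, 42, 662]);
translate([1121, 21, 0]) cube([42, 42, 662]);
translate([21, 916, 0]) cube([42, 42, 662]);
translate([1121, 916, 0]) cube([42, 42, 662]);
translate([411, 400, 694]) {
  cube([362, 179, 15]);
  translate([0, 0, 15]) cube([362, 15, 210]);
  translate([0, 164, 15]) cube([362, 15, 210]);
  translate([0, 15, 15]) cube([15, 149, 210]);
  translate([347, 15, 15]) cube([15, 149, 210]);
}
translate([421, 407, 919]) {
  cube([342, 165, 21]);
  translate([0, 0, 21]) cube([342, 21, 58]);
  translate([0, 144, 21]) cube([342, 21, 58]);
  translate([0, 21, 21]) cube([21, 123, 58]);
  translate([321, 21, 21]) cube([21, 123, 58]);
}
translate([428, 412, 998]) {
  cube([328, 155, 8]);
  translate([0, 0, 8]) cube([328, 8, 122]);
  translate([0, 147, 8]) cube([328, 8, 122]);
  translate([0, 8, 8]) cube([8, 139, 122]);
  translate([320, 8, 8]) cube([8, 139, 122]);
}
translate([435, 418, 1128]) {
  cube([314, 143, 14]);
  translate([0, 0, 14]) cube([314, 14, 202]);
  translate([0, 129, 14]) cube([314, 14, 202]);
  translate([0, 14, 14]) cube([14, 115, 202]);
  translate([300, 14, 14]) cube([14, 115, 202]);
}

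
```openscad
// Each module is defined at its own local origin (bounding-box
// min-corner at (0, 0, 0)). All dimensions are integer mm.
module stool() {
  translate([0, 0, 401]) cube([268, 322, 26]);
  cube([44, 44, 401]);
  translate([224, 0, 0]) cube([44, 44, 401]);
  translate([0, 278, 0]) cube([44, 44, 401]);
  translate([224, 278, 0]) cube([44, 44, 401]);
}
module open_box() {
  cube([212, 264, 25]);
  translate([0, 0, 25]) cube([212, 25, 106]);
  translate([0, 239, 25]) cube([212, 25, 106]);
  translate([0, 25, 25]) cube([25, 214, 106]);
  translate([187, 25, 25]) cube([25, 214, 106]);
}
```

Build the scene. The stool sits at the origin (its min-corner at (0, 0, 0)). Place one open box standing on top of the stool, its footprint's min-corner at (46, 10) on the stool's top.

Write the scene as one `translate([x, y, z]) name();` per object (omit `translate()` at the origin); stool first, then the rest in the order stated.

stool();
translate([46, 10, 427]) open_box();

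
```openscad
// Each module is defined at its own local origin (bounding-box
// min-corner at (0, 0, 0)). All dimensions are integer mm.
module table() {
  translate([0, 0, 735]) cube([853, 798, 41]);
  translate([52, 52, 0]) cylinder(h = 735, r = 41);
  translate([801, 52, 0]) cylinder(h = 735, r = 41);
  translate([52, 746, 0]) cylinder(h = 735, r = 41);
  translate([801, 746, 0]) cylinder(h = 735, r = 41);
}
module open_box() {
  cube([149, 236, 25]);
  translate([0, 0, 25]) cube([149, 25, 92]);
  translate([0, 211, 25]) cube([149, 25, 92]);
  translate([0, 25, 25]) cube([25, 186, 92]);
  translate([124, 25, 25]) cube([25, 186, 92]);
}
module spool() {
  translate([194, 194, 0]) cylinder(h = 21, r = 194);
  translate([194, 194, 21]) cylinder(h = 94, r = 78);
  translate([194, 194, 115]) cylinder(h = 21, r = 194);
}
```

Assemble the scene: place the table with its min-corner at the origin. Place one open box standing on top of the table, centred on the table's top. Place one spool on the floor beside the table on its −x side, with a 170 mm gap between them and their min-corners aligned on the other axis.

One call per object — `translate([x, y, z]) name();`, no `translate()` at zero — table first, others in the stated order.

table();
translate([352, 281, 776]) open_box();
translate([-558, 0, 0]) spool();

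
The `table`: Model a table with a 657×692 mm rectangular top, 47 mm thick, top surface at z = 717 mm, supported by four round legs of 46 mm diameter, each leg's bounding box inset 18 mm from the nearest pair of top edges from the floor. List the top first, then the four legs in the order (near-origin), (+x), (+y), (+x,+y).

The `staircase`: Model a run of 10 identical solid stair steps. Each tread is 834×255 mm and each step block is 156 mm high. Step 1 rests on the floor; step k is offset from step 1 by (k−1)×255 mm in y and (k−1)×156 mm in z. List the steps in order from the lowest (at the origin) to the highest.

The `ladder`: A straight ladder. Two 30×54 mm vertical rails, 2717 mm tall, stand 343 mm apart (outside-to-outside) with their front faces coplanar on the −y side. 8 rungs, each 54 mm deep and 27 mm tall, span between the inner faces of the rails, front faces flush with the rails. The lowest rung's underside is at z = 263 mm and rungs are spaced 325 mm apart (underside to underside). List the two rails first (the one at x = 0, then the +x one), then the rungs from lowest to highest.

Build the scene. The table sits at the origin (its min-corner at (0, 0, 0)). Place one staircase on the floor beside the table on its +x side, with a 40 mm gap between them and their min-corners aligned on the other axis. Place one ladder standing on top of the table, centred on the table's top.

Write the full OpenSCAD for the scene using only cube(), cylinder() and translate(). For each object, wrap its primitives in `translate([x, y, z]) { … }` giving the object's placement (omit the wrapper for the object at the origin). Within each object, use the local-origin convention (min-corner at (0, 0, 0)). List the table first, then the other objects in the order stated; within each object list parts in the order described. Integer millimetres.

translate([0, 0, 670]) cube([657, 692, 47]);
translate([41, 41, 0]) cylinder(h = 670, r = 23);
translate([616, 41, 0]) cylinder(h = 670, r = 23);
translate([41, 651, 0]) cylinder(h = 670, r = 23);
translate([616, 651, 0]) cylinder(h = 670, r = 23);
translate([697, 0, 0]) {
  cube([834, 255, 156]);
  translate([0, 255, 156]) cube([834, 255, 156]);
  translate([0, 510, 312]) cube([834, 255, 156]);
  translate([0, 765, 468]) cube([834, 255, 156]);
  translate([0, 1020, 624]) cube([834, 255, 156]);
  translate([0, 1275, 780]) cube([834, 255, 156]);
  translate([0, 1530, 936]) cube([834, 255, 156]);
  translate([0, 1785, 1092]) cube([834, 255, 156]);
  translate([0, 2040, 1248]) cube([834, 255, 156]);
  translate([0, 2295, 1404]) cube([834, 255, 156]);
}
translate([157, 319, 717]) {
  cube([30, 54, 2717]);
  translate([313, 0, 0]) cube([30, 54, 2717]);
  translate([30, 0, 263]) cube([283, 54, 27]);
  translate([30, 0, 588]) cube([283, 54, 27]);
  translate([30, 0, 913]) cube([283, 54, 27]);
  translate([30, 0, 1238]) cube([283, 54, 27]);
  translate([30, 0, 1563]) cube([283, 54, 27]);
  translate([30, 0, 1888]) cube([283, 54, 27]);
  translate([30, 0, 2213]) cube([283, 54, 27]);
  translate([30, 0, 2538]) cube([283, 54, 27]);
}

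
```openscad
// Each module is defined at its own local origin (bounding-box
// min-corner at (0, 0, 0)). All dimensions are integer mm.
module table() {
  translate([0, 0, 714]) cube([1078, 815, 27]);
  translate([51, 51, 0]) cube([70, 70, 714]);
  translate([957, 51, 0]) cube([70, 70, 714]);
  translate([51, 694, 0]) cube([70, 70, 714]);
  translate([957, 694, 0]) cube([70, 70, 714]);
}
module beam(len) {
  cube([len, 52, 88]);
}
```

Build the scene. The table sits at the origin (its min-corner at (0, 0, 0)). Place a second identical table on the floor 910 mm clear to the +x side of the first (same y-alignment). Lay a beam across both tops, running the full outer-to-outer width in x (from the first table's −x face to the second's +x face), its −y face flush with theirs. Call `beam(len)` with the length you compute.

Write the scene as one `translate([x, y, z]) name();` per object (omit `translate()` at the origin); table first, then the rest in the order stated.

table();
translate([1988, 0, 0]) table();
translate([0, 0, 741]) beam(3066);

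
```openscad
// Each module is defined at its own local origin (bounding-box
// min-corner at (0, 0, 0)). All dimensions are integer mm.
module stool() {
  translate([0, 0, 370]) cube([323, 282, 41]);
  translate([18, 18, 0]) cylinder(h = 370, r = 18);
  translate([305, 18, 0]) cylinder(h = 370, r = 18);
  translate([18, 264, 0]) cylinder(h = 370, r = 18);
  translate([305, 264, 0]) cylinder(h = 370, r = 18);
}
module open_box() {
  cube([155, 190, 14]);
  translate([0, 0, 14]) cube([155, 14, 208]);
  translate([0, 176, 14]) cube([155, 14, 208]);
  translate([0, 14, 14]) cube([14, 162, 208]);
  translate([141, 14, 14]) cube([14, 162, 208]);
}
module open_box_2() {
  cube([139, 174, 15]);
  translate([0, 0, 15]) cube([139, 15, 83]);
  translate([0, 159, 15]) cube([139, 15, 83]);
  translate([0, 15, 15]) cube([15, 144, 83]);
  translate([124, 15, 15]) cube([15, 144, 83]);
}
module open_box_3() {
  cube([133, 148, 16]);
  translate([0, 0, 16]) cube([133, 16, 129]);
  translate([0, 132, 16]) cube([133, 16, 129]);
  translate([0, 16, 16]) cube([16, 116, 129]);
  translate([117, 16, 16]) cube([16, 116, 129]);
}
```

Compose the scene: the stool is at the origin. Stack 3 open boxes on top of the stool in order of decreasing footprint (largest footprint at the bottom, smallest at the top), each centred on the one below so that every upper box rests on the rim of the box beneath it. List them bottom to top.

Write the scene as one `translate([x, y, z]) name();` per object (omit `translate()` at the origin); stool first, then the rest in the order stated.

stool();
translate([84, 46, 411]) open_box();
translate([92, 54, 633]) open_box_2();
translate([95, 67, 731]) open_box_3();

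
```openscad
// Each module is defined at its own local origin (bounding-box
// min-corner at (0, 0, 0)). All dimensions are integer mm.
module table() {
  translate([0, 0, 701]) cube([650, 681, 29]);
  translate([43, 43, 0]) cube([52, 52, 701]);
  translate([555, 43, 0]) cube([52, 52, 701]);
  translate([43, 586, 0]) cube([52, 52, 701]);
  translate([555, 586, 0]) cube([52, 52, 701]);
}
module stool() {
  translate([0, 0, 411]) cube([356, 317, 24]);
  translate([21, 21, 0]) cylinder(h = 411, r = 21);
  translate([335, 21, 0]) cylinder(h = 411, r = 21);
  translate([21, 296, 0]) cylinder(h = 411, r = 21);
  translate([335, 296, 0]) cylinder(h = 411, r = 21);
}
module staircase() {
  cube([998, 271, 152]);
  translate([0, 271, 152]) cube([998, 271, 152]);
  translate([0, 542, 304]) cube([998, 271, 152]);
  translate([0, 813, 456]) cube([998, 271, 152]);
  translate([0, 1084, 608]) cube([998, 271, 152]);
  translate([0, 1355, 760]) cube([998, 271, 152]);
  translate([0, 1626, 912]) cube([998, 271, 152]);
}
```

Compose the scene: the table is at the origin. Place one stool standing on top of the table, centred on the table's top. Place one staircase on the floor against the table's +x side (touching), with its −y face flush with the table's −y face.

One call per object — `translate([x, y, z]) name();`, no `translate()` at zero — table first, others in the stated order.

table();
translate([147, 182, 730]) stool();
translate([650, 0, 0]) staircase();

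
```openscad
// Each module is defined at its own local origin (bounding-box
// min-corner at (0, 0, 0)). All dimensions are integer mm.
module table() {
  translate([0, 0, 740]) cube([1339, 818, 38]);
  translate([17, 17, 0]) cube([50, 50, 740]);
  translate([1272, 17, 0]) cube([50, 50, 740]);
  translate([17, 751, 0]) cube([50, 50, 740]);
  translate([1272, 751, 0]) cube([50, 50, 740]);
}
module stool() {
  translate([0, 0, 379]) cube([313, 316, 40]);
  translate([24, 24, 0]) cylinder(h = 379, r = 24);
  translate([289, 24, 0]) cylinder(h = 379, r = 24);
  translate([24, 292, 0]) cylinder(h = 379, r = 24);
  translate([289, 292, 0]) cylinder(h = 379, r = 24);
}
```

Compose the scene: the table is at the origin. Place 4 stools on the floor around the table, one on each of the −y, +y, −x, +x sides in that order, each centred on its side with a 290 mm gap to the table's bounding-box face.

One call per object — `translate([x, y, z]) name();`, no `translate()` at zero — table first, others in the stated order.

table();
translate([513, -606, 0]) stool();
translate([513, 1108, 0]) stool();
translate([-603, 251, 0]) stool();
translate([1629, 251, 0]) stool();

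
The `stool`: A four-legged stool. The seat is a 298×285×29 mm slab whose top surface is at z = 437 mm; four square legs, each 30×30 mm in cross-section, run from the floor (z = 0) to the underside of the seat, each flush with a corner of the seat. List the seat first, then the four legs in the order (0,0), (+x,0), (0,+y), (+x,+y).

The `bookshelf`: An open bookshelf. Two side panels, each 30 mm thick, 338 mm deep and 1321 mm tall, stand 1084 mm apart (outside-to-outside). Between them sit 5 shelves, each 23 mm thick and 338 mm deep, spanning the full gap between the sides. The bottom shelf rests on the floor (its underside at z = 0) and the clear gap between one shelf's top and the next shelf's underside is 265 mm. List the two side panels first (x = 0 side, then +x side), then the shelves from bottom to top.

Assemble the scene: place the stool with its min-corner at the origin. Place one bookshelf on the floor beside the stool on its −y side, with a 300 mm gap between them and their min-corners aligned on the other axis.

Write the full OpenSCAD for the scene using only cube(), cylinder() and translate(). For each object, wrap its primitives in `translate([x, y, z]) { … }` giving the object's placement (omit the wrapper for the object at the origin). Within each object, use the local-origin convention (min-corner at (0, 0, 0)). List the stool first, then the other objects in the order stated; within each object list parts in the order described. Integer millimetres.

translate([0, 0, 408]) cube([298, 285, 29]);
cube([30, 30, 408]);
translate([268, 0, 0]) cube([30, 30, 408]);
translate([0, 255, 0]) cube([30, 30, 408]);
translate([268, 255, 0]) cube([30, 30, 408]);
translate([0, -638, 0]) {
  cube([30, 338, 1321]);
  translate([1054, 0, 0]) cube([30, 338, 1321]);
  translate([30, 0, 0]) cube([1024, 338, 23]);
  translate([30, 0, 288]) cube([1024, 338, 23]);
  translate([30, 0, 576]) cube([1024, 338, 23]);
  translate([30, 0, 864]) cube([1024, 338, 23]);
  translate([30, 0, 1152]) cube([1024, 338, 23]);
}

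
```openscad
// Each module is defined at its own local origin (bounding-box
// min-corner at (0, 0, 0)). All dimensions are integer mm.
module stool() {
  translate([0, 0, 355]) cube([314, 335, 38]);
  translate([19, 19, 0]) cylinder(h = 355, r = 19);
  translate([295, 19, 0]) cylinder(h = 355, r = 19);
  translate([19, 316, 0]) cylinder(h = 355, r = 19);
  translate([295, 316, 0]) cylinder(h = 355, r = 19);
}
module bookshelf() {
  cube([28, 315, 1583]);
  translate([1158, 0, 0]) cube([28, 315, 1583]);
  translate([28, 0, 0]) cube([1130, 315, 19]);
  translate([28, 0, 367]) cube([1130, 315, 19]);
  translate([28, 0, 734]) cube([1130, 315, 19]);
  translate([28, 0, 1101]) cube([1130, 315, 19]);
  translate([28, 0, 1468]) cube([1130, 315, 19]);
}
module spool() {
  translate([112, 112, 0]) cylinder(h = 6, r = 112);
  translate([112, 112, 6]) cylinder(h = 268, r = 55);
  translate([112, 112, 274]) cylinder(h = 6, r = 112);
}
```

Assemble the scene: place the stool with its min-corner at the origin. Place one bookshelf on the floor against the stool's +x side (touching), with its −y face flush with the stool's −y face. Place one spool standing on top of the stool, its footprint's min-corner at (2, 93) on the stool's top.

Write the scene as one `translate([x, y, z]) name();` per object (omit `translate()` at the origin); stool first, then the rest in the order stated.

stool();
translate([314, 0, 0]) bookshelf();
translate([2, 93, 393]) spool();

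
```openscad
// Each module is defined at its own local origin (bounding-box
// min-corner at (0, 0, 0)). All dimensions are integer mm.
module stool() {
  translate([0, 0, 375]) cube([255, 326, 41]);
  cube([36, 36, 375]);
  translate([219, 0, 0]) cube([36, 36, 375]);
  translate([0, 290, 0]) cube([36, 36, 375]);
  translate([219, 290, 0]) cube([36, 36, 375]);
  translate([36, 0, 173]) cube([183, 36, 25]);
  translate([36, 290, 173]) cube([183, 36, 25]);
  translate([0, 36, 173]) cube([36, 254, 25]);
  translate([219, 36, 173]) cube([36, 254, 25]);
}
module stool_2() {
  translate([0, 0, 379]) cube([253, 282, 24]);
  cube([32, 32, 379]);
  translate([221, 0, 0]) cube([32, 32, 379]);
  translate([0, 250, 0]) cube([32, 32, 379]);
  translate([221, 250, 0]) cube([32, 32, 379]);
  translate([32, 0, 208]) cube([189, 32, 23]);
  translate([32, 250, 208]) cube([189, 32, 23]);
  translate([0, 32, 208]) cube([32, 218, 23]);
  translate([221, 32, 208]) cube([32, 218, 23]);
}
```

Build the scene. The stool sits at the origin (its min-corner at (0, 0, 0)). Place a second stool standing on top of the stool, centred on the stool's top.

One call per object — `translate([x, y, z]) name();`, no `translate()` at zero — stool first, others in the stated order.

stool();
translate([1, 22, 416]) stool_2();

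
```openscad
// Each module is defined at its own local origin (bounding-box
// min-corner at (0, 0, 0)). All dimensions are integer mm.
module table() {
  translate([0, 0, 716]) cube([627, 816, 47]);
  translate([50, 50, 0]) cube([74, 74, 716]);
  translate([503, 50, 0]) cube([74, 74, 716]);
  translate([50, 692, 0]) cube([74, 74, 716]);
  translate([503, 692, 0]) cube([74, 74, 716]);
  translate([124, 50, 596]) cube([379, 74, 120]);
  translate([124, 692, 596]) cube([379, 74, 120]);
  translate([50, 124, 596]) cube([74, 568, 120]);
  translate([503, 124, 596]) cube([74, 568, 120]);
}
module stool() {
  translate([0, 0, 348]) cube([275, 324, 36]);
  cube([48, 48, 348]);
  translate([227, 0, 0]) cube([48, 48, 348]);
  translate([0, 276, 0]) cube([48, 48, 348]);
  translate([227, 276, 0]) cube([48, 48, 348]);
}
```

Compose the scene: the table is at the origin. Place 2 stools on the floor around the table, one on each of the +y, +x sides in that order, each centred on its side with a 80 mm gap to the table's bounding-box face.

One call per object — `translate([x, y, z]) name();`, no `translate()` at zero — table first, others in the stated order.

table();
translate([176, 896, 0]) stool();
translate([707, 246, 0]) stool();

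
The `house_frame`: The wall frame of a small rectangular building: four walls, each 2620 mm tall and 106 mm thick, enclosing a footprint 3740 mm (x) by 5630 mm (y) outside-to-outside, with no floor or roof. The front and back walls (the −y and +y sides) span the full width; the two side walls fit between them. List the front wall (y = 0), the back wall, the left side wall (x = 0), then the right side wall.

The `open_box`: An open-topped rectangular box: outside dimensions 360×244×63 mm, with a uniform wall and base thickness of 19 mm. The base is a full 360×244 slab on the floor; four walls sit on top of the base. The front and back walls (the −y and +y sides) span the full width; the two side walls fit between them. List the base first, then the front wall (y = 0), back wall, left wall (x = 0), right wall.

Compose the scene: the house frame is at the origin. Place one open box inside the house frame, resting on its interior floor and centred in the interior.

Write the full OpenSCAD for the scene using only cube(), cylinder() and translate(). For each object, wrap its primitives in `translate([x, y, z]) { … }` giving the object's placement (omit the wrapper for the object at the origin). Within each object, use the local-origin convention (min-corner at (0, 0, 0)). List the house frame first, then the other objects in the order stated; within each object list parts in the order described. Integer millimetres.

cube([3740, 106, 2620]);
translate([0, 5524, 0]) cube([3740, 106, 2620]);
translate([0, 106, 0]) cube([106, 5418, 2620]);
translate([3634, 106, 0]) cube([106, 5418, 2620]);
translate([1690, 2693, 0]) {
  cube([360, 244, 19]);
  translate([0, 0, 19]) cube([360, 19, 44]);
  translate([0, 225, 19]) cube([360, 19, 44]);
  translate([0, 19, 19]) cube([19, 206, 44]);
  translate([341, 19, 19]) cube([19, 206, 44]);
}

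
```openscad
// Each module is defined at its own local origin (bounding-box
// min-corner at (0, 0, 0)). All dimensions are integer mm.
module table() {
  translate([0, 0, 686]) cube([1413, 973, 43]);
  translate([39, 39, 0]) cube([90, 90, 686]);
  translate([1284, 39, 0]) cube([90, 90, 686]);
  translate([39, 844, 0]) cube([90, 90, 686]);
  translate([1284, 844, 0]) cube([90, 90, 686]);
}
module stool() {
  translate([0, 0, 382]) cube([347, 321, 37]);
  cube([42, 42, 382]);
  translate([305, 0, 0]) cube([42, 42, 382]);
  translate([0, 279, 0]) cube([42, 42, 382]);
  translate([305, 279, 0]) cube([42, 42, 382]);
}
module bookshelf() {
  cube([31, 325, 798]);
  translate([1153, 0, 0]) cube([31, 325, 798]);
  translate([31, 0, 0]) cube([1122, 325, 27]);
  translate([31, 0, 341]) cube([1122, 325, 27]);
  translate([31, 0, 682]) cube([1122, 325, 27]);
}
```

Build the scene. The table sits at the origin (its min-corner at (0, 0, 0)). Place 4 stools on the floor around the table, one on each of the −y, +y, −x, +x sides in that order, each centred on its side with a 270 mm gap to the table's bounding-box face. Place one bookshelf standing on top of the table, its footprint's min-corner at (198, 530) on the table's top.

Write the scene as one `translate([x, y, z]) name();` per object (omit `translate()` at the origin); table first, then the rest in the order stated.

table();
translate([533, -591, 0]) stool();
translate([533, 1243, 0]) stool();
translate([-617, 326, 0]) stool();
translate([1683, 326, 0]) stool();
translate([198, 530, 729]) bookshelf();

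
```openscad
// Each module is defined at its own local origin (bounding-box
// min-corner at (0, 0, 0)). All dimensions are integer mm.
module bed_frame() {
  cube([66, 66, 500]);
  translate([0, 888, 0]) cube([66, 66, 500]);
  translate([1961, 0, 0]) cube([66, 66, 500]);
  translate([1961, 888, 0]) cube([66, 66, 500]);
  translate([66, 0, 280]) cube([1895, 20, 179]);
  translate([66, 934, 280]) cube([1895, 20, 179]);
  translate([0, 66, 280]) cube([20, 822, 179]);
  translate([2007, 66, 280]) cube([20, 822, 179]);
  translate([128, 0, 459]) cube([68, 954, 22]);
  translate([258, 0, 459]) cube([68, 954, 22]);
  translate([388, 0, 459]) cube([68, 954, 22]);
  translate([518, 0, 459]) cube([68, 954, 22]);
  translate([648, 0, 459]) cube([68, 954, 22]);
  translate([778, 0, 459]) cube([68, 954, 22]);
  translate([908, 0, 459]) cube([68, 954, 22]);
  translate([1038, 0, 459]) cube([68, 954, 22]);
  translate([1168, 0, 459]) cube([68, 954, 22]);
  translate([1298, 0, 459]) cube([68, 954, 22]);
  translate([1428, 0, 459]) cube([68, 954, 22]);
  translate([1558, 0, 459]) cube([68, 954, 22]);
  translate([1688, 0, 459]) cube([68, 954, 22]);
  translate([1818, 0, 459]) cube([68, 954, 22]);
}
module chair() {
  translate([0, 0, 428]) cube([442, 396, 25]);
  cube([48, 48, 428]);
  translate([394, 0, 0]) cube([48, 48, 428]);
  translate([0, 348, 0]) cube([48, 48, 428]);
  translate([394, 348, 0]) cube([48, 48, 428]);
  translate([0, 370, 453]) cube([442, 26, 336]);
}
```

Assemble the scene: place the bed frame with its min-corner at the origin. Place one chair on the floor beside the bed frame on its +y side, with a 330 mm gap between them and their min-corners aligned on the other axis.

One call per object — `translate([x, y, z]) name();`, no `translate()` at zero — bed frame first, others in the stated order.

bed_frame();
translate([0, 1284, 0]) chair();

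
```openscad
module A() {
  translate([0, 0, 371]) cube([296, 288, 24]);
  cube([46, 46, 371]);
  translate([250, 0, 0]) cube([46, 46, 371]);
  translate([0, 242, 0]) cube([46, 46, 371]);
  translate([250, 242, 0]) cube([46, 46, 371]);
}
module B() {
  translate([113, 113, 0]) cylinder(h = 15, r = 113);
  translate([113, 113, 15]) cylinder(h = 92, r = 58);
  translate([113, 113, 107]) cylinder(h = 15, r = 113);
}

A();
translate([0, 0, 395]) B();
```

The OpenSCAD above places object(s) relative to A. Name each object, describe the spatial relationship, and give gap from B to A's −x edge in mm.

A is a stool. B is a spool. The spool is on top of the stool. The gap from the spool to the stool's −x edge is 0 mm.

The spool's min-x is at 0; the stool's min-x is 0; gap = 0 mm.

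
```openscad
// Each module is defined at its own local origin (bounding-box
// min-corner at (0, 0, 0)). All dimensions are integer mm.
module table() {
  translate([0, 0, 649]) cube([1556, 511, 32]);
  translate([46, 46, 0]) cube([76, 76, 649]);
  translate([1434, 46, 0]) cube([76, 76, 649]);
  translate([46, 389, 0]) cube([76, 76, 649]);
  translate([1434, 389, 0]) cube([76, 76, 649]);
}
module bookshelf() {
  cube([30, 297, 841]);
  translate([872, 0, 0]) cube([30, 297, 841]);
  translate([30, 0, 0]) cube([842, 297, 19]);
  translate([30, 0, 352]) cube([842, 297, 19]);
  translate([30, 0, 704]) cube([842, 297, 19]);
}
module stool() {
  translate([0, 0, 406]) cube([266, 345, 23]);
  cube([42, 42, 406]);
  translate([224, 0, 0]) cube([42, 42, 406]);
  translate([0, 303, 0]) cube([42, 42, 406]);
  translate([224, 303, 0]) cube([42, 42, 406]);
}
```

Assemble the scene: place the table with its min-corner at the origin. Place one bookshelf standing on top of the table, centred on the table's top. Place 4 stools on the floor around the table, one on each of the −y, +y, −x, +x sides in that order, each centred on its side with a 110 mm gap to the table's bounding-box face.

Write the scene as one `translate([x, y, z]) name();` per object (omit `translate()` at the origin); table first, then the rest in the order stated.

table();
translate([327, 107, 681]) bookshelf();
translate([645, -455, 0]) stool();
translate([645, 621, 0]) stool();
translate([-376, 83, 0]) stool();
translate([1666, 83, 0]) stool();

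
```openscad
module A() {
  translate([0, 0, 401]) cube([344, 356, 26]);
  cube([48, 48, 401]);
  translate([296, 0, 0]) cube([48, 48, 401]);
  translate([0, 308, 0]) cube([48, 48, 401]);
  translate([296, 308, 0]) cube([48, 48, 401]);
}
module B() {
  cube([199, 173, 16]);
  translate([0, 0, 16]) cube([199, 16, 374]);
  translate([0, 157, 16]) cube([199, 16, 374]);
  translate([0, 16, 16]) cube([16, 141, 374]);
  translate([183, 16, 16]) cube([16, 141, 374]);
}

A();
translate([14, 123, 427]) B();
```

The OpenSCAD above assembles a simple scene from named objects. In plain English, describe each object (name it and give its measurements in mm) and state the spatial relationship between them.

A is a four-legged stool. The seat is a 344×356×26 mm slab whose top surface is at z = 427 mm; four square legs, each 48×48 mm in cross-section, run from the floor (z = 0) to the underside of the seat, each flush with a corner of the seat.

B is an open-topped rectangular box: outside dimensions 199×173×390 mm, with a uniform wall and base thickness of 16 mm. The base is a full 199×173 slab on the floor; four walls sit on top of the base. The front and back walls (the −y and +y sides) span the full width; the two side walls fit between them.

The open box is on top of the stool.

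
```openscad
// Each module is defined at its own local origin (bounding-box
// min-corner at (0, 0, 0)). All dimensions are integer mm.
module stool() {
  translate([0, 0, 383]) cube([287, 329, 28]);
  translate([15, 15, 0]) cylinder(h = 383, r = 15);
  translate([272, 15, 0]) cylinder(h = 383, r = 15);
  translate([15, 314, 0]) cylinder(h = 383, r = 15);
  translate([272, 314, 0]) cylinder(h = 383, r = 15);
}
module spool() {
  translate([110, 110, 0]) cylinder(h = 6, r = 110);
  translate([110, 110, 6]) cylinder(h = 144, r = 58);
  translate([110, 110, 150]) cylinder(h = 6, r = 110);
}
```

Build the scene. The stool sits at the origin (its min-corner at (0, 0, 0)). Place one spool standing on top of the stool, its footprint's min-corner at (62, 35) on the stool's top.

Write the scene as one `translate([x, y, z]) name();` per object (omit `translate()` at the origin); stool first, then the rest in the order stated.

stool();
translate([62, 35, 411]) spool();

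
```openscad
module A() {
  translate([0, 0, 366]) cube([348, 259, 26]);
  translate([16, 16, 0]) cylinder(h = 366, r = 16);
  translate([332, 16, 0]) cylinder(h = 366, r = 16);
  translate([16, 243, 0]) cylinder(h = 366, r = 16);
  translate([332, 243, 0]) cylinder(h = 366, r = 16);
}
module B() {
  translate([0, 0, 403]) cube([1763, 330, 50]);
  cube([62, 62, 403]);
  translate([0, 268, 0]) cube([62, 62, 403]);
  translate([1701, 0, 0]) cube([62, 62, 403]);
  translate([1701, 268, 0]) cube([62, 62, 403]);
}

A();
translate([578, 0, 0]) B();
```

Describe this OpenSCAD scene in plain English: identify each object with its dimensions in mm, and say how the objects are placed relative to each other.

A is a simple wooden stool: a rectangular seat 348 mm (x) by 259 mm (y), 26 mm thick, top face at z = 392 mm, on four round legs, each 32 mm in diameter. The legs rest on z = 0, each leg's axis is inset half a diameter from the nearest pair of seat edges (so the leg's bounding box is flush with the corner).

B is a long wooden bench with a 1763 mm (x) × 330 mm (y) seat, 50 mm thick, its top surface 453 mm above the floor. Four 62 mm square legs at the seat corners, flush with the edges, run from z = 0 to the seat underside.

The bench is on the floor beside the stool on its +x side.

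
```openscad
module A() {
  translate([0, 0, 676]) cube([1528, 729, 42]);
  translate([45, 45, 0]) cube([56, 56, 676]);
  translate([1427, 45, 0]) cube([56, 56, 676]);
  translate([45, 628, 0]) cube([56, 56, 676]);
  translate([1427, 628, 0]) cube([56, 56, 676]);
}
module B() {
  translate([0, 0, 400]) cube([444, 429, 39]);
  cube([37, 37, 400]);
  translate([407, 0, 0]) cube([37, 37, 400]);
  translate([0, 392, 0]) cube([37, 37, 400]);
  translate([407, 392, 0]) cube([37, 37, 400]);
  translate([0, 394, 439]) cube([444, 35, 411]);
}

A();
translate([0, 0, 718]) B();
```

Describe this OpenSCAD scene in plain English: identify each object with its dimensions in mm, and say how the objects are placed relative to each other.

A is a table: top 1528 mm (x) × 729 mm (y), 42 mm thick, upper face at z = 718 mm, on four 56×56 mm square legs, each inset 45 mm from the nearest pair of top edges, running from z = 0 to the bottom of the top.

B is a chair. The seat is a 444×429×39 mm slab with its top at z = 439 mm, on four 37×37 mm corner legs (flush with the seat edges, standing on z = 0). A flat backrest 35 mm thick, 411 mm tall, spans the full seat width and rises from the seat top along its +y edge, rear face flush with the rear of the seat.

The chair is on top of the table.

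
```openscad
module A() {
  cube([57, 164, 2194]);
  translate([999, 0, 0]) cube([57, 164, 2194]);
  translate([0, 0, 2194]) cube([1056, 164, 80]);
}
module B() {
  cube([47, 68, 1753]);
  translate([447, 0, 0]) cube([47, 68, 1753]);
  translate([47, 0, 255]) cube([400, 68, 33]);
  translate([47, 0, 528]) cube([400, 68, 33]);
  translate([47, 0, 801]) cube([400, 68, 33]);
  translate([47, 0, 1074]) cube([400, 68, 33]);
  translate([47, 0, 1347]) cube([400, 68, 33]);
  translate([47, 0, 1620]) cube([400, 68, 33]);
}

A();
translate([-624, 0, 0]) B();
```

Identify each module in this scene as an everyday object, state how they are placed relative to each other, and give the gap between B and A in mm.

The ladder's nearest face is 130 mm from the door frame's −x face.

A is a door frame. B is a ladder. The ladder is on the floor beside the door frame on its −x side. The gap between the ladder and the door frame is 130 mm.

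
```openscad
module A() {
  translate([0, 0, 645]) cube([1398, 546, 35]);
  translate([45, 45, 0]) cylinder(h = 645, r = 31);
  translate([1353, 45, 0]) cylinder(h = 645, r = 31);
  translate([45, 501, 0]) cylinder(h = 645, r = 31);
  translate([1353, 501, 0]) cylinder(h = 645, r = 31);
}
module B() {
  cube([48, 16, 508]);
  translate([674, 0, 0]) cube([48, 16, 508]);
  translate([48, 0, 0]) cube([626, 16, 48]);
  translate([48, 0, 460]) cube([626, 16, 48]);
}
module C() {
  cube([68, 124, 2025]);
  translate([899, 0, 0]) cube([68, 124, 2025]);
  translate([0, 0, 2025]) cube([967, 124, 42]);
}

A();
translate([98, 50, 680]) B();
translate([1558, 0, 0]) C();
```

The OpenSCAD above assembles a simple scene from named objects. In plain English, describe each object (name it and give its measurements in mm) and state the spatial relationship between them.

A is a rectangular dining table. The top is 1398×546×35 mm with its upper surface at z = 680 mm. It stands on four round legs of 62 mm diameter, each leg's bounding box inset 14 mm from the nearest pair of top edges, running from the floor to the underside of the top.

B is a rectangular picture frame lying in the x–z plane (depth along y). The opening is 626 mm wide (x) by 412 mm tall (z), surrounded by a border 48 mm wide on all four sides. The frame is 16 mm deep and is made of two full-height vertical stiles with two horizontal rails fitted between them.

C is a door frame. The clear opening is 831 mm wide and 2025 mm high. Two 68 mm wide jambs, 124 mm deep, stand either side of the opening from the floor to the top of the opening. A 42 mm thick head sits across the top of both jambs, spanning the full outside width of the frame.

The picture frame is on top of the table. The door frame is on the floor beside the table on its +x side.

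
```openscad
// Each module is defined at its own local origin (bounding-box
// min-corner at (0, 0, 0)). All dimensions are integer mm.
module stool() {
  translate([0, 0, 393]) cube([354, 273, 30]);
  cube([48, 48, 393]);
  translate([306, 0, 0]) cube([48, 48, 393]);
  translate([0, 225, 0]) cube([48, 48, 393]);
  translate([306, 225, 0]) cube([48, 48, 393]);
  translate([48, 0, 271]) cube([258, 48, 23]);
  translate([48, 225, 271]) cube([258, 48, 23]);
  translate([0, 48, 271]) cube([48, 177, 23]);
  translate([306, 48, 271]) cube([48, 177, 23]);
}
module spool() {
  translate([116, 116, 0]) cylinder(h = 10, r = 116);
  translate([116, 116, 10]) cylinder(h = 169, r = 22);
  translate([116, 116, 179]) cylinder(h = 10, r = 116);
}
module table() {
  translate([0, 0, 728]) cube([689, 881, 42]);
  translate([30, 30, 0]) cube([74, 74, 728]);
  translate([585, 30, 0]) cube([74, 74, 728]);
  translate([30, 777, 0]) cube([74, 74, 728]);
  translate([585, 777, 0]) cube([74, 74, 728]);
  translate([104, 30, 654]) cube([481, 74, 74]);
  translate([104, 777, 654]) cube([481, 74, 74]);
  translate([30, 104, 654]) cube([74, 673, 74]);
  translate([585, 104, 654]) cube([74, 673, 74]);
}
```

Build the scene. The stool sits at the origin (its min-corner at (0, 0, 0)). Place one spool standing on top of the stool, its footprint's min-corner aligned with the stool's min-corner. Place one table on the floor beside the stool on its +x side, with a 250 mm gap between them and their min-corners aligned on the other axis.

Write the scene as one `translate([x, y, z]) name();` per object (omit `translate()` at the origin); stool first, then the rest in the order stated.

stool();
translate([0, 0, 423]) spool();
translate([604, 0, 0]) table();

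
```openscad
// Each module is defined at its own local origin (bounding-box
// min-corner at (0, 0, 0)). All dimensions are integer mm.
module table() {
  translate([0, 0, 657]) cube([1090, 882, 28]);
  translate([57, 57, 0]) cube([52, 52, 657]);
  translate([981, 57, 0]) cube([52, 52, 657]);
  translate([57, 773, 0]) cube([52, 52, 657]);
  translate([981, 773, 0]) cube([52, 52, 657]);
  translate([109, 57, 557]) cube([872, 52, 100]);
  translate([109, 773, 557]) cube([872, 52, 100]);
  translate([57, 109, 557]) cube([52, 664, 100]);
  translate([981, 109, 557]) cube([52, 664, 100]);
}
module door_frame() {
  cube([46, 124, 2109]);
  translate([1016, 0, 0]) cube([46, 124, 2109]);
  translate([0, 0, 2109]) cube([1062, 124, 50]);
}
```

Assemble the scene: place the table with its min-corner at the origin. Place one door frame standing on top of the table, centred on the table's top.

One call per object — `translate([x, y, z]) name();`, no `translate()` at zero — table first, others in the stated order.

table();
translate([14, 379, 685]) door_frame();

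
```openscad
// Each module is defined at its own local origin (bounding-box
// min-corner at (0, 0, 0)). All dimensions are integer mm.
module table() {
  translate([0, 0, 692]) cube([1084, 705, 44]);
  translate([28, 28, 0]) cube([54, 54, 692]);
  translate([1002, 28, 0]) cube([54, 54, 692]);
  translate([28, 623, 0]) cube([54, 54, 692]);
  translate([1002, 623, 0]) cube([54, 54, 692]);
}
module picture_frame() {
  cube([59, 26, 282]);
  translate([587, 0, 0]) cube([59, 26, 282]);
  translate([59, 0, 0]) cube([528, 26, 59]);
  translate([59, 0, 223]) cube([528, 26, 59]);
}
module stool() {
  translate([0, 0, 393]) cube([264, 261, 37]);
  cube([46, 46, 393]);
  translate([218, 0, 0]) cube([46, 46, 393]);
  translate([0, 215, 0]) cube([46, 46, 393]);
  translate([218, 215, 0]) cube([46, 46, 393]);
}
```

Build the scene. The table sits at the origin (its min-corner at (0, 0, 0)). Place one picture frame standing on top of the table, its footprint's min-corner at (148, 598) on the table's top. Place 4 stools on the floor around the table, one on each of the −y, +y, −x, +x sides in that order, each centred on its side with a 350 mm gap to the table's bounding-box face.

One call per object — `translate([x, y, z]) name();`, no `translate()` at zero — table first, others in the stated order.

table();
translate([148, 598, 736]) picture_frame();
translate([410, -611, 0]) stool();
translate([410, 1055, 0]) stool();
translate([-614, 222, 0]) stool();
translate([1434, 222, 0]) stool();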